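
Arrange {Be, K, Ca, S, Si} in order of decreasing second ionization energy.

The second ionization energy removes an electron from the +1 ion. For each element: Be⁺ still has 1 valence electron; K⁺ is the bare [Ar] core; Ca⁺ still has 1 valence electron; S⁺ still has 5 valence electrons; Si⁺ still has 3 valence electrons.
Pulling an electron out of a noble-gas core costs far more than removing a remaining valence electron, so K sits at the high end of IE_2.
Valence configurations: Be⁺ [He]2s¹, Ca⁺ [Ar]4s¹, S⁺ [Ne]3s²3p³, Si⁺ [Ne]3s²3p¹.
Tabulated IE_2 (kJ/mol): Be 1757, K 3052, Ca 1145, S 2252, Si 1577.
Hence IE_2: Ca < Si < Be < S < K.

K > S > Be > Si > Ca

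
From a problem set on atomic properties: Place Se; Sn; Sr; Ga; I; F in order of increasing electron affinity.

F is in period 2, group 17; Ga is in period 4, group 13; Se is in period 4, group 16; Sr is in period 5, group 2; Sn is in period 5, group 14; I is in period 5, group 17.
Electron affinity generally becomes more exothermic across a period toward the halogens and less exothermic down a group.
Here both period and group differ, so the two effects have to be weighed against each other.
Ga > Sr: both effects reinforce here, so Ga is clearly the higher of the two.
Sn > Ga: the two effects oppose for this pair; the across-period effect wins (107 vs 29 kJ/mol).
Se > Sn: both effects reinforce here, so Se is clearly the higher of the two.
I > Se: period and group pull opposite ways; the across-period shift dominates (295 vs 195 kJ/mol).
F > I: they share group 17; the group trend gives F the larger value.
Approximate values (kJ/mol): F 328, Ga 29, Se 195, Sr 5, Sn 107, I 295.
So from lowest to highest: Sr < Ga < Sn < Se < I < F.

Sr, Ga, Sn, Se, I, F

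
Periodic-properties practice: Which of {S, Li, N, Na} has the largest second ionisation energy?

Li

IE_2 is the cost of taking one more electron from the +1 cation: S⁺ still has 5 valence electrons; Li⁺ is the bare [He] core; N⁺ still has 4 valence electrons; Na⁺ is the bare [Ne] core.
Breaking into a closed-shell core is much more expensive than removing a leftover valence electron — Na and Li have the largest IE_2 here.
Valence configurations: S⁺ [Ne]3s²3p³, N⁺ [He]2s²2p².
Tabulated IE_2 (kJ/mol): S 2252, Li 7298, N 2856, Na 4562.
So the second ionization energies run S < N < Na < Li.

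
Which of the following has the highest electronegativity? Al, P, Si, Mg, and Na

P

Na is in period 3, group 1; Mg is in period 3, group 2; Al is in period 3, group 13; Si is in period 3, group 14; P is in period 3, group 15.
Smaller atoms with higher effective nuclear charge are more electronegative.
All lie in period 3, so electronegativity increases left to right.
The highest electronegativity among these belongs to P.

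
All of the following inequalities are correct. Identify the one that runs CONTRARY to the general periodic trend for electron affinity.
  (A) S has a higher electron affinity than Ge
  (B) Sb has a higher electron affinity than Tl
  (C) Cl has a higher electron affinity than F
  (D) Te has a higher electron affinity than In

(C)

The general trend: electron affinity increases across a period and decreases down a group.
(A) S (period 3, group 16) vs Ge (period 4, group 14): the stated order agrees with the simple trend.
(B) Sb (period 5, group 15) vs Tl (period 6, group 13): the stated order agrees with the simple trend.
(C) Cl (period 3, group 17) vs F (period 2, group 17): the stated order contradicts the simple trend.
(D) Te (period 5, group 16) vs In (period 5, group 13): the stated order agrees with the simple trend.
The exception is (C): F's small 2p subshell makes the incoming electron feel strong e⁻–e⁻ repulsion, so Cl actually releases more energy on gaining an electron.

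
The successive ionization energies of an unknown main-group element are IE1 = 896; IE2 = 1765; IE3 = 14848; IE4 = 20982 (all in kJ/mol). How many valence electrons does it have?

2

Look for the largest jump between consecutive ionization energies: IE3/IE2 ≈ 8.4, far larger than any earlier ratio.
That jump marks the point where a core electron is being removed. So the atom has 2 valence electrons.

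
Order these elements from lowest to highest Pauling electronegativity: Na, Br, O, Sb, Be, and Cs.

Cs < Na < Be < Sb < Br < O

Be is in period 2, group 2; O is in period 2, group 16; Na is in period 3, group 1; Br is in period 4, group 17; Sb is in period 5, group 15; Cs is in period 6, group 1.
EN rises left→right (higher Z_eff, smaller atoms) and falls top→bottom (larger, more shielded atoms).
Neither a single period nor a single group — weigh both effects.
Na > Cs: Na sits above Cs in group 1, so the down-group effect alone puts Na higher.
Be > Na: relative to Na, both the across-period and down-group shifts push Be's electronegativity up.
Sb > Be: period and group pull opposite ways; the across-period shift dominates (2.05 vs 1.57).
Br > Sb: relative to Sb, both the across-period and down-group shifts push Br's electronegativity up.
O > Br: the two effects oppose for this pair; the down-group effect wins (3.44 vs 2.96).
Approximate values (Pauling): Be 1.57, O 3.44, Na 0.93, Br 2.96, Sb 2.05, Cs 0.79.
So from lowest to highest: Cs < Na < Be < Sb < Br < O.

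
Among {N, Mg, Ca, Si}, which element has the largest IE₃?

Consider each +2 ion: N²⁺ still has 3 valence electrons; Mg²⁺ is the bare [Ne] core; Ca²⁺ is the bare [Ar] core; Si²⁺ still has 2 valence electrons.
Pulling an electron out of a noble-gas core costs far more than removing a remaining valence electron, so Ca and Mg sit at the high end of IE_3.
Valence configurations: N²⁺ [He]2s²2p¹, Si²⁺ [Ne]3s².
The numbers (kJ/mol): N 4578, Mg 7733, Ca 4912, Si 3232.
Overall IE_3 order: Si < N < Ca < Mg.

Mg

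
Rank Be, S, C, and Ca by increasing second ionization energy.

Ca < Be < S < C

IE_2 is the cost of taking one more electron from the +1 cation: Be⁺ still has 1 valence electron; S⁺ still has 5 valence electrons; C⁺ still has 3 valence electrons; Ca⁺ still has 1 valence electron.
All are still removing valence electrons, so compare the +1 ions as you would atoms: IE_2 generally rises across a period (higher Z_eff) and falls down a group (larger shell), subject to the usual subshell exceptions.
Valence configurations: Be⁺ [He]2s¹, S⁺ [Ne]3s²3p³, C⁺ [He]2s²2p¹, Ca⁺ [Ar]4s¹.
Approximate IE_2 values (kJ/mol): Be 1757, S 2252, C 2353, Ca 1145.
Putting it together, IE_2: Ca < Be < S < C.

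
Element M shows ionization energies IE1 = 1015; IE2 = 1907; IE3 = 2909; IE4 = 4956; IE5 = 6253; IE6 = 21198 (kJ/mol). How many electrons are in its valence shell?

5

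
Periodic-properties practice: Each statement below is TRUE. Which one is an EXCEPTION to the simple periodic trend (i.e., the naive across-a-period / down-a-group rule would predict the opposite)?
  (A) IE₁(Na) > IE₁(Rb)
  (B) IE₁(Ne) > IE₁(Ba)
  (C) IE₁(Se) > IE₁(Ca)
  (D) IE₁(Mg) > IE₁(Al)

The general trend: first ionisation energy increases across a period and decreases down a group.
(A) Na (period 3, group 1) vs Rb (period 5, group 1): the stated order agrees with the simple trend.
(B) Ne (period 2, group 18) vs Ba (period 6, group 2): the stated order agrees with the simple trend.
(C) Se (period 4, group 16) vs Ca (period 4, group 2): the stated order agrees with the simple trend.
(D) Mg (period 3, group 2) vs Al (period 3, group 13): the stated order contradicts the simple trend.
The exception is (D): Al's single 3p electron is easier to remove than one from Mg's filled 3s².

(D)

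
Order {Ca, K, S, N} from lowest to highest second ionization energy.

Consider each +1 ion: Ca⁺ still has 1 valence electron; K⁺ is the bare [Ar] core; S⁺ still has 5 valence electrons; N⁺ still has 4 valence electrons.
Pulling an electron out of a noble-gas core costs far more than removing a remaining valence electron, so K sits at the high end of IE_2.
Valence configurations: Ca⁺ [Ar]4s¹, S⁺ [Ne]3s²3p³, N⁺ [He]2s²2p².
Tabulated IE_2 (kJ/mol): Ca 1145, K 3052, S 2252, N 2856.
So the second ionization energies run Ca < S < N < K.

Ca < S < N < K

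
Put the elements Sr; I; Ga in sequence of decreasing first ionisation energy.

I > Ga > Sr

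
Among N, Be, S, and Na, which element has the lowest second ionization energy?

Be

Consider each +1 ion: N⁺ still has 4 valence electrons; Be⁺ still has 1 valence electron; S⁺ still has 5 valence electrons; Na⁺ is the bare [Ne] core.
Pulling an electron out of a noble-gas core costs far more than removing a remaining valence electron, so Na sits at the high end of IE_2.
Valence configurations: N⁺ [He]2s²2p², Be⁺ [He]2s¹, S⁺ [Ne]3s²3p³.
Tabulated IE_2 (kJ/mol): N 2856, Be 1757, S 2252, Na 4562.
Overall IE_2 order: Be < S < N < Na.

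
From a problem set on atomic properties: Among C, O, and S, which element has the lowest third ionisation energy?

S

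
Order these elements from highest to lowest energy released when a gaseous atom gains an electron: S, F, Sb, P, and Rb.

F is in period 2, group 17; P is in period 3, group 15; S is in period 3, group 16; Rb is in period 5, group 1; Sb is in period 5, group 15.
Electron affinity generally becomes more exothermic across a period toward the halogens and less exothermic down a group.
Neither a single period nor a single group — weigh both effects.
P > Rb: relative to Rb, both the across-period and down-group shifts push P's electron affinity up.
Sb > P: this pair runs against the simple trend — see the exception note.
S > Sb: relative to Sb, both the across-period and down-group shifts push S's electron affinity up.
F > S: both effects reinforce here, so F is clearly the higher of the two.
Note the exception: Sb has a higher electron affinity than P, contrary to the simple trend — both are half-filled np³, but the pairing/repulsion penalty for the added electron shrinks as the p orbitals become larger and more diffuse down the group, and for Sb that outweighs the weaker nuclear attraction.
Approximate values (kJ/mol): F 328, P 72, S 200, Rb 47, Sb 103.
So from highest to lowest: F > S > Sb > P > Rb.

F > S > Sb > P > Rb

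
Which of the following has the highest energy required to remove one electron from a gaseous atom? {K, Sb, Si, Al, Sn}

Sb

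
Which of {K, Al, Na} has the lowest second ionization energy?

IE_2 is the cost of taking one more electron from the +1 cation: K⁺ is the bare [Ar] core; Al⁺ still has 2 valence electrons; Na⁺ is the bare [Ne] core.
Breaking into a closed-shell core is much more expensive than removing a leftover valence electron — K and Na have the largest IE_2 here.
Approximate IE_2 values (kJ/mol): K 3052, Al 1817, Na 4562.
So the second ionization energies run Al < K < Na.

Al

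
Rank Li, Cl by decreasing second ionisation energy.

Li > Cl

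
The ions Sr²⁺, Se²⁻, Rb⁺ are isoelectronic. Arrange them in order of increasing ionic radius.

Sr²⁺ < Rb⁺ < Se²⁻

All of these have 36 electrons, so size is governed by nuclear charge alone: the more protons, the stronger the pull on the same electron cloud, and the smaller the ion.
Nuclear charges: Sr²⁺ (Z=38), Rb⁺ (Z=37), Se²⁻ (Z=34).
Smallest to largest: Sr²⁺ < Rb⁺ < Se²⁻.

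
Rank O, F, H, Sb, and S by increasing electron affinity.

H is in period 1, group 1; O is in period 2, group 16; F is in period 2, group 17; S is in period 3, group 16; Sb is in period 5, group 15.
Adding an electron releases more energy for atoms nearer the top right (short of the noble gases).
These span different periods and groups, so the two trends combine.
Sb > H: period and group pull opposite ways; the across-period shift dominates (103 vs 73 kJ/mol).
O > Sb: both effects reinforce here, so O is clearly the higher of the two.
S > O: this pair runs against the simple trend — see the exception note.
F > S: relative to S, both the across-period and down-group shifts push F's electron affinity up.
Note the exception: S has a higher electron affinity than O, contrary to the simple trend — the compact 2p subshell of O repels the added electron more than S's larger 3p does.
Tabulated electron affinity (kJ/mol): H 73, O 141, F 328, S 200, Sb 103.
So from lowest to highest: H < Sb < O < S < F.

H < Sb < O < S < F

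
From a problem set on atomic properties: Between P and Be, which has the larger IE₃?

Be

IE_3 is the cost of taking one more electron from the +2 cation: P²⁺ still has 3 valence electrons; Be²⁺ is the bare [He] core.
Breaking into a closed-shell core is much more expensive than removing a leftover valence electron — Be has the largest IE_3 here.
Approximate IE_3 values (kJ/mol): P 2914, Be 14849.
Overall IE_3 order: P < Be.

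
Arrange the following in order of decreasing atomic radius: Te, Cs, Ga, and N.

N is in period 2, group 15; Ga is in period 4, group 13; Te is in period 5, group 16; Cs is in period 6, group 1.
Radius decreases left→right (rising Z_eff, same n) and increases top→bottom (higher n).
Neither a single period nor a single group — weigh both effects.
Ga > N: relative to N, both the across-period and down-group shifts push Ga's atomic radius up.
Te > Ga: period and group pull opposite ways; the down-group shift dominates (136 vs 124 pm).
Cs > Te: both effects reinforce here, so Cs is clearly the larger of the two.
Approximate values (pm): N 71, Ga 124, Te 136, Cs 232.
So from largest to smallest: Cs > Te > Ga > N.

Cs > Te > Ga > N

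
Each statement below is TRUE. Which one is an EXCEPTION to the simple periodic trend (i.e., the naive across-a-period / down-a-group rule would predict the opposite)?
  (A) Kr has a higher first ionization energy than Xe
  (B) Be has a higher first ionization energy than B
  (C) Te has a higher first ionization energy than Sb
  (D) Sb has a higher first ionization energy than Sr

The general trend: first ionization energy increases across a period and decreases down a group.
(A) Kr (period 4, group 18) vs Xe (period 5, group 18): the stated order agrees with the simple trend.
(B) Be (period 2, group 2) vs B (period 2, group 13): the stated order contradicts the simple trend.
(C) Te (period 5, group 16) vs Sb (period 5, group 15): the stated order agrees with the simple trend.
(D) Sb (period 5, group 15) vs Sr (period 5, group 2): the stated order agrees with the simple trend.
The exception is (B): removing B's lone 2p electron is easier than breaking Be's filled 2s².

(B)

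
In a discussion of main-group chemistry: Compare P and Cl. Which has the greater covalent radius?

P is in period 3, group 15; Cl is in period 3, group 17.
Atomic radius shrinks across a period as nuclear charge pulls the same shell inward, and grows down a group as new shells are added.
All lie in period 3, so atomic radius increases right to left.
So P has the greater covalent radius (P > Cl).

P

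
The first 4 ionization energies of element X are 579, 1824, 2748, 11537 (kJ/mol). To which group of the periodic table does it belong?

Group 13

Look for the largest jump between consecutive ionization energies: IE4/IE3 ≈ 4.2, far larger than any earlier ratio.
That jump marks the point where a core electron is being removed. So the atom has 3 valence electrons.
A main-group element with 3 valence electrons is in group 13.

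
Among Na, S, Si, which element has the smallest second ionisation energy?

After 1 electron has been removed, what remains? Na⁺ is the bare [Ne] core; S⁺ still has 5 valence electrons; Si⁺ still has 3 valence electrons.
Core electrons are held far more tightly than valence electrons, so Na tops the IE_2 order.
Valence configurations: S⁺ [Ne]3s²3p³, Si⁺ [Ne]3s²3p¹.
Tabulated IE_2 (kJ/mol): Na 4562, S 2252, Si 1577.
Hence IE_2: Si < S < Na.

Si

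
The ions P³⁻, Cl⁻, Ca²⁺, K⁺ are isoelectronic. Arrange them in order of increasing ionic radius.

Ca²⁺ < K⁺ < Cl⁻ < P³⁻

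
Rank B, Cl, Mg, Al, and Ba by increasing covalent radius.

Across a period the added protons contract the valence shell; down a group each new principal shell makes the atom larger.
These span different periods and groups, so the two trends combine.
Cl > B: period and group pull opposite ways; the down-group shift dominates (99 vs 85 pm).
Al > Cl: Al lies to the left of Cl in period 3, so the across-period effect alone puts Al larger.
Mg > Al: both are in period 3; the period trend gives Mg the larger value.
Ba > Mg: Ba sits below Mg in group 2, so the down-group effect alone puts Ba larger.
For reference (pm): B 85, Mg 139, Al 126, Cl 99, Ba 196.
So from smallest to largest: B < Cl < Al < Mg < Ba.

B < Cl < Al < Mg < Ba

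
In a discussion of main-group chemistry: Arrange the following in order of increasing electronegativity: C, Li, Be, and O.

Li < Be < C < O

Li is in period 2, group 1; Be is in period 2, group 2; C is in period 2, group 14; O is in period 2, group 16.
Electronegativity increases across a period and decreases down a group, tracking effective nuclear charge and atomic size.
All lie in period 2, so electronegativity increases left to right.
So from lowest to highest: Li < Be < C < O.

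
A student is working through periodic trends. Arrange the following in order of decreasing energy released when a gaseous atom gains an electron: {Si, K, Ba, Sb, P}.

Atoms with high Z_eff and room in the valence shell (especially the halogens) have the most exothermic electron affinities.
Neither a single period nor a single group — weigh both effects.
K > Ba: the two effects oppose for this pair; the down-group effect wins (48 vs 14 kJ/mol).
P > K: relative to K, both the across-period and down-group shifts push P's electron affinity up.
Sb > P: this pair runs against the simple trend — see the exception note.
Si > Sb: the two effects oppose for this pair; the down-group effect wins (134 vs 103 kJ/mol).
Note the exception: Sb has a higher electron affinity than P, contrary to the simple trend — both are half-filled np³, but the pairing/repulsion penalty for the added electron shrinks as the p orbitals become larger and more diffuse down the group, and for Sb that outweighs the weaker nuclear attraction.
Note the exception: Si has a higher electron affinity than P, contrary to the simple trend — adding an electron to P's half-filled 3p³ is unfavourable, so Si (3p²) has the more exothermic EA.
For reference (kJ/mol): Si 134, P 72, K 48, Sb 103, Ba 14.
So from highest to lowest: Si > Sb > P > K > Ba.

Si > Sb > P > K > Ba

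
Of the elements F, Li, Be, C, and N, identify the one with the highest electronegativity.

F

Atoms toward the upper right of the periodic table pull bonding electrons most strongly.
All lie in period 2, so electronegativity increases left to right.
The highest electronegativity among these belongs to F.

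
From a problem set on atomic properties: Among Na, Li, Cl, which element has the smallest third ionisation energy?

Cl

Consider each +2 ion: Na²⁺ is already 1 electron into the core; Li²⁺ is already 1 electron into the core; Cl²⁺ still has 5 valence electrons.
Pulling an electron out of a noble-gas core costs far more than removing a remaining valence electron, so Na and Li sit at the high end of IE_3.
Tabulated IE_3 (kJ/mol): Na 6910, Li 11815, Cl 3822.
So the third ionization energies run Cl < Na < Li.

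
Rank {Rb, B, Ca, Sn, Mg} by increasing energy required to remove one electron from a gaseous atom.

B is in period 2, group 13; Mg is in period 3, group 2; Ca is in period 4, group 2; Rb is in period 5, group 1; Sn is in period 5, group 14.
IE₁ increases left→right with effective nuclear charge and decreases top→bottom as the valence shell moves farther out.
Neither a single period nor a single group — weigh both effects.
Ca > Rb: both effects reinforce here, so Ca is clearly the higher of the two.
Sn > Ca: period and group pull opposite ways; the across-period shift dominates (709 vs 590 kJ/mol).
Mg > Sn: the two effects oppose for this pair; the down-group effect wins (738 vs 709 kJ/mol).
B > Mg: relative to Mg, both the across-period and down-group shifts push B's first ionization energy up.
For reference (kJ/mol): B 801, Mg 738, Ca 590, Rb 403, Sn 709.
So from lowest to highest: Rb < Ca < Sn < Mg < B.

Rb < Ca < Sn < Mg < B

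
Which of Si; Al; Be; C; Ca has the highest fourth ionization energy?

The fourth ionization energy removes an electron from the +3 ion. For each element: Si³⁺ still has 1 valence electron; Al³⁺ is the bare [Ne] core; Be³⁺ is already 1 electron into the core; C³⁺ still has 1 valence electron; Ca³⁺ is already 1 electron into the core.
Breaking into a closed-shell core is much more expensive than removing a leftover valence electron — Ca, Al and Be have the largest IE_4 here.
Valence configurations: Si³⁺ [Ne]3s¹, C³⁺ [He]2s¹.
Approximate IE_4 values (kJ/mol): Si 4356, Al 11577, Be 21007, C 6223, Ca 6491.
So the fourth ionization energies run Si < C < Ca < Al < Be.

Be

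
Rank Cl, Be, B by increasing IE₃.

B < Cl < Be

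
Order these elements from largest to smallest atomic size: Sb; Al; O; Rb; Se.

Rb > Sb > Al > Se > O

O is in period 2, group 16; Al is in period 3, group 13; Se is in period 4, group 16; Rb is in period 5, group 1; Sb is in period 5, group 15.
Atomic radius shrinks across a period as nuclear charge pulls the same shell inward, and grows down a group as new shells are added.
Neither a single period nor a single group — weigh both effects.
Se > O: they share group 16; the group trend gives Se the larger value.
Al > Se: the two effects oppose for this pair; the across-period effect wins (126 vs 116 pm).
Sb > Al: the two effects oppose for this pair; the down-group effect wins (140 vs 126 pm).
Rb > Sb: Rb lies to the left of Sb in period 5, so the across-period effect alone puts Rb larger.
Tabulated atomic radius (pm): O 63, Al 126, Se 116, Rb 210, Sb 140.
So from largest to smallest: Rb > Sb > Al > Se > O.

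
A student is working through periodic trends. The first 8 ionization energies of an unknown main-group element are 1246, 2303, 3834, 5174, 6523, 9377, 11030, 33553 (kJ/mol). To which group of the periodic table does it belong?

Look for the largest jump between consecutive ionization energies: IE8/IE7 ≈ 3.0, far larger than any earlier ratio.
That jump marks the point where a core electron is being removed. So the atom has 7 valence electrons.
A main-group element with 7 valence electrons is in group 17.

Group 17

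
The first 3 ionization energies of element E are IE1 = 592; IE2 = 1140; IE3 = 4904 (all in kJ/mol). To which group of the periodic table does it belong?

Group 2

Look for the largest jump between consecutive ionization energies: IE3/IE2 ≈ 4.3, far larger than any earlier ratio.
That jump marks the point where a core electron is being removed. So the atom has 2 valence electrons.
A main-group element with 2 valence electrons is in group 2.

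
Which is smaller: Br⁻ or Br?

Br

Forming Br⁻ adds 1 electron to Br. More electron–electron repulsion in the same shell, with unchanged nuclear charge, lets the cloud expand.
An anion is larger than its parent atom: Br⁻ > Br.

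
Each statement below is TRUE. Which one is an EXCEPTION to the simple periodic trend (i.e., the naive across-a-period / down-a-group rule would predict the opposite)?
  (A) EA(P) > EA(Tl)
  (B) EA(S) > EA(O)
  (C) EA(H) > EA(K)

(B)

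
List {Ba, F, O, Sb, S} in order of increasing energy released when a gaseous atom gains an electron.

Ba < Sb < O < S < F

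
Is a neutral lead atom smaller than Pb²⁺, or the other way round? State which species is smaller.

Forming Pb²⁺ removes 2 electrons from Pb. Fewer electrons for the same nuclear charge means less shielding and a higher Z_eff on the remaining electrons.
A cation is smaller than its parent atom: Pb²⁺ < Pb.

Pb²⁺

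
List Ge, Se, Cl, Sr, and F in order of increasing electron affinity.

F is in period 2, group 17; Cl is in period 3, group 17; Ge is in period 4, group 14; Se is in period 4, group 16; Sr is in period 5, group 2.
EA tends to increase across a period and decrease down a group, though the pattern is less regular than for IE or radius.
Here both period and group differ, so the two effects have to be weighed against each other.
Ge > Sr: both effects reinforce here, so Ge is clearly the higher of the two.
Se > Ge: Se lies to the right of Ge in period 4, so the across-period effect alone puts Se higher.
F > Se: relative to Se, both the across-period and down-group shifts push F's electron affinity up.
Cl > F: this pair runs against the simple trend — see the exception note.
Note the exception: Cl has a higher electron affinity than F, contrary to the simple trend — F's small 2p subshell makes the incoming electron feel strong e⁻–e⁻ repulsion, so Cl actually releases more energy on gaining an electron.
Tabulated electron affinity (kJ/mol): F 328, Cl 349, Ge 119, Se 195, Sr 5.
So from lowest to highest: Sr < Ge < Se < F < Cl.

Sr < Ge < Se < F < Cl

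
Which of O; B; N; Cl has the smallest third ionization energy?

The third ionization energy removes an electron from the +2 ion. For each element: O²⁺ still has 4 valence electrons; B²⁺ still has 1 valence electron; N²⁺ still has 3 valence electrons; Cl²⁺ still has 5 valence electrons.
All are still removing valence electrons, so compare the +2 ions as you would atoms: IE_3 generally rises across a period (higher Z_eff) and falls down a group (larger shell), subject to the usual subshell exceptions.
Valence configurations: O²⁺ [He]2s²2p², B²⁺ [He]2s¹, N²⁺ [He]2s²2p¹, Cl²⁺ [Ne]3s²3p³.
Tabulated IE_3 (kJ/mol): O 5300, B 3660, N 4578, Cl 3822.
So the third ionization energies run B < Cl < N < O.

B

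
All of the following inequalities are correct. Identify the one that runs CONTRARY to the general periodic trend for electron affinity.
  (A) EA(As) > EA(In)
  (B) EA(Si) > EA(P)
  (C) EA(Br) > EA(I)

The general trend: electron affinity increases across a period and decreases down a group.
(A) As (period 4, group 15) vs In (period 5, group 13): the stated order agrees with the simple trend.
(B) Si (period 3, group 14) vs P (period 3, group 15): the stated order contradicts the simple trend.
(C) Br (period 4, group 17) vs I (period 5, group 17): the stated order agrees with the simple trend.
The exception is (B): adding an electron to P's half-filled 3p³ is unfavourable, so Si (3p²) has the more exothermic EA.

(B)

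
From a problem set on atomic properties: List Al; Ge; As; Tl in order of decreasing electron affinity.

Ge > As > Al > Tl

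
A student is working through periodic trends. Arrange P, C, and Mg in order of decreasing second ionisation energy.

The second ionization energy removes an electron from the +1 ion. For each element: P⁺ still has 4 valence electrons; C⁺ still has 3 valence electrons; Mg⁺ still has 1 valence electron.
All are still removing valence electrons, so compare the +1 ions as you would atoms: IE_2 generally rises across a period (higher Z_eff) and falls down a group (larger shell), subject to the usual subshell exceptions.
Valence configurations: P⁺ [Ne]3s²3p², C⁺ [He]2s²2p¹, Mg⁺ [Ne]3s¹.
The numbers (kJ/mol): P 1907, C 2353, Mg 1451.
So the second ionization energies run Mg < P < C.

C > P > Mg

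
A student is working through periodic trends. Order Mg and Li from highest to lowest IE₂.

Consider each +1 ion: Mg⁺ still has 1 valence electron; Li⁺ is the bare [He] core.
Pulling an electron out of a noble-gas core costs far more than removing a remaining valence electron, so Li sits at the high end of IE_2.
The numbers (kJ/mol): Mg 1451, Li 7298.
So the second ionization energies run Mg < Li.

Li, Mg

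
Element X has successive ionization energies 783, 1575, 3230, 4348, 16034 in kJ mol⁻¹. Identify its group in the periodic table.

Look for the largest jump between consecutive ionization energies: IE5/IE4 ≈ 3.7, far larger than any earlier ratio.
That jump marks the point where a core electron is being removed. So the atom has 4 valence electrons.
A main-group element with 4 valence electrons is in group 14.

Group 14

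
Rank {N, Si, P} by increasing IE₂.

Si < P < N

The second ionization energy removes an electron from the +1 ion. For each element: N⁺ still has 4 valence electrons; Si⁺ still has 3 valence electrons; P⁺ still has 4 valence electrons.
All are still removing valence electrons, so compare the +1 ions as you would atoms: IE_2 generally rises across a period (higher Z_eff) and falls down a group (larger shell), subject to the usual subshell exceptions.
Valence configurations: N⁺ [He]2s²2p², Si⁺ [Ne]3s²3p¹, P⁺ [Ne]3s²3p².
The numbers (kJ/mol): N 2856, Si 1577, P 1907.
Putting it together, IE_2: Si < P < N.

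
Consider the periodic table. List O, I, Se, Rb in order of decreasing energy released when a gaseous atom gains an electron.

I > Se > O > Rb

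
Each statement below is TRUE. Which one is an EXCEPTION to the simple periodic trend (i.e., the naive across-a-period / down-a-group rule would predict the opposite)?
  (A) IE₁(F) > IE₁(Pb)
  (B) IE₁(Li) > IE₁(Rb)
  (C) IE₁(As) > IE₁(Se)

(C)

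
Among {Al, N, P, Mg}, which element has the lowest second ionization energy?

Mg

IE_2 is the cost of taking one more electron from the +1 cation: Al⁺ still has 2 valence electrons; N⁺ still has 4 valence electrons; P⁺ still has 4 valence electrons; Mg⁺ still has 1 valence electron.
All are still removing valence electrons, so compare the +1 ions as you would atoms: IE_2 generally rises across a period (higher Z_eff) and falls down a group (larger shell), subject to the usual subshell exceptions.
Valence configurations: Al⁺ [Ne]3s², N⁺ [He]2s²2p², P⁺ [Ne]3s²3p², Mg⁺ [Ne]3s¹.
Approximate IE_2 values (kJ/mol): Al 1817, N 2856, P 1907, Mg 1451.
Hence IE_2: Mg < Al < P < N.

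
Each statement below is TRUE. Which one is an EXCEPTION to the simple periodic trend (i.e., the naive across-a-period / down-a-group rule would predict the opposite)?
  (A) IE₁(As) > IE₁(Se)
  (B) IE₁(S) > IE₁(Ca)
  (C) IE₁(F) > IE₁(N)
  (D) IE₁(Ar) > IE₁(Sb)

(A)

The general trend: IE₁ increases across a period and decreases down a group.
(A) As (period 4, group 15) vs Se (period 4, group 16): the stated order contradicts the simple trend.
(B) S (period 3, group 16) vs Ca (period 4, group 2): the stated order agrees with the simple trend.
(C) F (period 2, group 17) vs N (period 2, group 15): the stated order agrees with the simple trend.
(D) Ar (period 3, group 18) vs Sb (period 5, group 15): the stated order agrees with the simple trend.
The exception is (A): Se (4p⁴) ionizes more easily than half-filled As (4p³).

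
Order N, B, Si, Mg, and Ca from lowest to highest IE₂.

IE_2 is the cost of taking one more electron from the +1 cation: N⁺ still has 4 valence electrons; B⁺ still has 2 valence electrons; Si⁺ still has 3 valence electrons; Mg⁺ still has 1 valence electron; Ca⁺ still has 1 valence electron.
All are still removing valence electrons, so compare the +1 ions as you would atoms: IE_2 generally rises across a period (higher Z_eff) and falls down a group (larger shell), subject to the usual subshell exceptions.
Valence configurations: N⁺ [He]2s²2p², B⁺ [He]2s², Si⁺ [Ne]3s²3p¹, Mg⁺ [Ne]3s¹, Ca⁺ [Ar]4s¹.
Approximate IE_2 values (kJ/mol): N 2856, B 2427, Si 1577, Mg 1451, Ca 1145.
Overall IE_2 order: Ca < Mg < Si < B < N.

Ca < Mg < Si < B < N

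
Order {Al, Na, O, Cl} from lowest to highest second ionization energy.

Al, Cl, O, Na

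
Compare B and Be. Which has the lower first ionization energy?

Be is in period 2, group 2; B is in period 2, group 13.
First ionization energy rises across a period (greater Z_eff holds electrons more tightly) and falls down a group (valence electrons are farther from the nucleus).
All lie in period 2; the across-period trend (first ionization energy increases left to right) applies, with the exception below.
Note the exception: Be has a higher first ionization energy than B, contrary to the simple trend — removing B's lone 2p electron is easier than breaking Be's filled 2s².
Tabulated first ionization energy (kJ/mol): Be 900, B 801.
So B has the lower first ionization energy (B < Be).

B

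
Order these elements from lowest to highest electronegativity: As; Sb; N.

Smaller atoms with higher effective nuclear charge are more electronegative.
All are in group 15, so electronegativity increases up the group.
So from lowest to highest: Sb < As < N.

Sb < As < N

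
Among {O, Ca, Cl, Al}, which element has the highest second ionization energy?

After 1 electron has been removed, what remains? O⁺ still has 5 valence electrons; Ca⁺ still has 1 valence electron; Cl⁺ still has 6 valence electrons; Al⁺ still has 2 valence electrons.
All are still removing valence electrons, so compare the +1 ions as you would atoms: IE_2 generally rises across a period (higher Z_eff) and falls down a group (larger shell), subject to the usual subshell exceptions.
Valence configurations: O⁺ [He]2s²2p³, Ca⁺ [Ar]4s¹, Cl⁺ [Ne]3s²3p⁴, Al⁺ [Ne]3s².
Tabulated IE_2 (kJ/mol): O 3388, Ca 1145, Cl 2298, Al 1817.
Hence IE_2: Ca < Al < Cl < O.

O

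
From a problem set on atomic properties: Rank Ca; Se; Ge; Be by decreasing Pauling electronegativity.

Se > Ge > Be > Ca

Be is in period 2, group 2; Ca is in period 4, group 2; Ge is in period 4, group 14; Se is in period 4, group 16.
Atoms toward the upper right of the periodic table pull bonding electrons most strongly.
Here both period and group differ, so the two effects have to be weighed against each other.
Be > Ca: they share group 2; the group trend gives Be the larger value.
Ge > Be: the two effects oppose for this pair; the across-period effect wins (2.01 vs 1.57).
Se > Ge: both are in period 4; the period trend gives Se the larger value.
Approximate values (Pauling): Be 1.57, Ca 1.00, Ge 2.01, Se 2.55.
So from highest to lowest: Se > Ge > Be > Ca.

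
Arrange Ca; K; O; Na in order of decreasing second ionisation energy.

Na > O > K > Ca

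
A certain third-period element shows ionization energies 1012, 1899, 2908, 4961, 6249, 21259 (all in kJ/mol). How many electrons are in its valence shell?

5

Look for the largest jump between consecutive ionization energies: IE6/IE5 ≈ 3.4, far larger than any earlier ratio.
That jump marks the point where a core electron is being removed. So the atom has 5 valence electrons.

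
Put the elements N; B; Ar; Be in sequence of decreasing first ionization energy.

Be is in period 2, group 2; B is in period 2, group 13; N is in period 2, group 15; Ar is in period 3, group 18.
Removing the outermost electron gets harder across a period and easier down a group.
Neither a single period nor a single group — weigh both effects.
Be > B: this pair runs against the simple trend — see the exception note.
N > Be: N lies to the right of Be in period 2, so the across-period effect alone puts N higher.
Ar > N: the two effects oppose for this pair; the across-period effect wins (1521 vs 1402 kJ/mol).
Note the exception: Be has a higher first ionization energy than B, contrary to the simple trend — removing B's lone 2p electron is easier than breaking Be's filled 2s².
Approximate values (kJ/mol): Be 900, B 801, N 1402, Ar 1521.
So from highest to lowest: Ar > N > Be > B.

Ar, N, Be, B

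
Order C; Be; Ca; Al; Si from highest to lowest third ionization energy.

Be > Ca > C > Si > Al

Consider each +2 ion: C²⁺ still has 2 valence electrons; Be²⁺ is the bare [He] core; Ca²⁺ is the bare [Ar] core; Al²⁺ still has 1 valence electron; Si²⁺ still has 2 valence electrons.
Core electrons are held far more tightly than valence electrons, so Ca and Be top the IE_3 order.
Valence configurations: C²⁺ [He]2s², Al²⁺ [Ne]3s¹, Si²⁺ [Ne]3s².
Approximate IE_3 values (kJ/mol): C 4620, Be 14849, Ca 4912, Al 2745, Si 3232.
Putting it together, IE_3: Al < Si < C < Ca < Be.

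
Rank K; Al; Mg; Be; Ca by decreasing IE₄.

After 3 electrons have been removed, what remains? K³⁺ is already 2 electrons into the core; Al³⁺ is the bare [Ne] core; Mg³⁺ is already 1 electron into the core; Be³⁺ is already 1 electron into the core; Ca³⁺ is already 1 electron into the core.
All of these are removing an electron from a noble-gas core or deeper; the smaller core (lower principal quantum number) is held far more tightly, and within a period the higher nuclear charge binds the same core more tightly.
Approximate IE_4 values (kJ/mol): K 5877, Al 11577, Mg 10543, Be 21007, Ca 6491.
Overall IE_4 order: K < Ca < Mg < Al < Be.

Be > Al > Mg > Ca > K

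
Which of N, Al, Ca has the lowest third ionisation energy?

Al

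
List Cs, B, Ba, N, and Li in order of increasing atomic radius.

Li is in period 2, group 1; B is in period 2, group 13; N is in period 2, group 15; Cs is in period 6, group 1; Ba is in period 6, group 2.
Across a period the added protons contract the valence shell; down a group each new principal shell makes the atom larger.
Here both period and group differ, so the two effects have to be weighed against each other.
B > N: both are in period 2; the period trend gives B the larger value.
Li > B: both are in period 2; the period trend gives Li the larger value.
Ba > Li: the two effects oppose for this pair; the down-group effect wins (196 vs 133 pm).
Cs > Ba: Cs lies to the left of Ba in period 6, so the across-period effect alone puts Cs larger.
Approximate values (pm): Li 133, B 85, N 71, Cs 232, Ba 196.
So from smallest to largest: N < B < Li < Ba < Cs.

N < B < Li < Ba < Cs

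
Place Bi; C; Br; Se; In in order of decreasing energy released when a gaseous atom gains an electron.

Br, Se, C, Bi, In

C is in period 2, group 14; Se is in period 4, group 16; Br is in period 4, group 17; In is in period 5, group 13; Bi is in period 6, group 15.
Atoms with high Z_eff and room in the valence shell (especially the halogens) have the most exothermic electron affinities.
Neither a single period nor a single group — weigh both effects.
Bi > In: period and group pull opposite ways; the across-period shift dominates (91 vs 29 kJ/mol).
C > Bi: period and group pull opposite ways; the down-group shift dominates (122 vs 91 kJ/mol).
Se > C: the two effects oppose for this pair; the across-period effect wins (195 vs 122 kJ/mol).
Br > Se: Br lies to the right of Se in period 4, so the across-period effect alone puts Br higher.
Approximate values (kJ/mol): C 122, Se 195, Br 325, In 29, Bi 91.
So from highest to lowest: Br > Se > C > Bi > In.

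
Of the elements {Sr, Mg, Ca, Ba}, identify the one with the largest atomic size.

Ba

Radius decreases left→right (rising Z_eff, same n) and increases top→bottom (higher n).
All are in group 2, so atomic radius increases down the group.
The largest atomic size among these belongs to Ba.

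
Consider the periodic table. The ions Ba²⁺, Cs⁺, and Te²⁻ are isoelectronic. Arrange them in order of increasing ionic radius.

All of these have 54 electrons, so size is governed by nuclear charge alone: the more protons, the stronger the pull on the same electron cloud, and the smaller the ion.
Nuclear charges: Ba²⁺ (Z=56), Cs⁺ (Z=55), Te²⁻ (Z=52).
Smallest to largest: Ba²⁺ < Cs⁺ < Te²⁻.

Ba²⁺, Cs⁺, Te²⁻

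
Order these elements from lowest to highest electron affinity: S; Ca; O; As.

Ca, As, O, S

O is in period 2, group 16; S is in period 3, group 16; Ca is in period 4, group 2; As is in period 4, group 15.
Adding an electron releases more energy for atoms nearer the top right (short of the noble gases).
Neither a single period nor a single group — weigh both effects.
As > Ca: As lies to the right of Ca in period 4, so the across-period effect alone puts As higher.
O > As: relative to As, both the across-period and down-group shifts push O's electron affinity up.
S > O: this pair runs against the simple trend — see the exception note.
Note the exception: S has a higher electron affinity than O, contrary to the simple trend — the compact 2p subshell of O repels the added electron more than S's larger 3p does.
For reference (kJ/mol): O 141, S 200, Ca 2, As 78.
So from lowest to highest: Ca < As < O < S.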